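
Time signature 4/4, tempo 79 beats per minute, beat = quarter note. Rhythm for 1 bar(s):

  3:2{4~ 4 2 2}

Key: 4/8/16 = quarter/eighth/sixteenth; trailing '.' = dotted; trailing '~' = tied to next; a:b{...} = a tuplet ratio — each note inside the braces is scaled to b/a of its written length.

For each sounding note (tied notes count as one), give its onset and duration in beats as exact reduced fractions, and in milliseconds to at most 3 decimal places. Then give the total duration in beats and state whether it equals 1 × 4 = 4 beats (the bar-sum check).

1) 0.0ms=0b +1012.658ms=4/3b
2) 1012.658ms=4/3b +1012.658ms=4/3b
3) 2025.316ms=8/3b +1012.658ms=4/3b
Σ=4b of 4 (79bpm 4/4) — PASS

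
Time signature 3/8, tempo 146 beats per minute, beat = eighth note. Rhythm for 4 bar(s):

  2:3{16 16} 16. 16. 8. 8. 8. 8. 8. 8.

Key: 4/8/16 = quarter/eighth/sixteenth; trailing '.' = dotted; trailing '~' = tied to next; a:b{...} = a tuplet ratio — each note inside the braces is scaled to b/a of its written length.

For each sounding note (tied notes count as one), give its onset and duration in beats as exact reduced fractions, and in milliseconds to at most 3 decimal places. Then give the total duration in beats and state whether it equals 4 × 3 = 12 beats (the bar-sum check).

1) 0.0ms=0b +308.219ms=3/4b
2) 308.219ms=3/4b +308.219ms=3/4b
3) 616.438ms=3/2b +308.219ms=3/4b
4) 924.658ms=9/4b +308.219ms=3/4b
5) 1232.877ms=3b +616.438ms=3/2b
6) 1849.315ms=9/2b +616.438ms=3/2b
7) 2465.753ms=6b +616.438ms=3/2b
8) 3082.192ms=15/2b +616.438ms=3/2b
9) 3698.63ms=9b +616.438ms=3/2b
10) 4315.068ms=21/2b +616.438ms=3/2b
Σ=12b of 12 (146bpm 3/8) — PASS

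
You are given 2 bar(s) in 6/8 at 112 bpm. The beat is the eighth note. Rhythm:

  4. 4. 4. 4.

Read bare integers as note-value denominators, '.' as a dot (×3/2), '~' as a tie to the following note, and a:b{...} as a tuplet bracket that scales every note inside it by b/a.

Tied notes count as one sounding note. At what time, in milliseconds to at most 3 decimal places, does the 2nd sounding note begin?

note 2 onset = 3b = 1607.143ms

1. 0.0ms @ 0 + 1607.143ms (3)
2. 1607.143ms @ 3 + 1607.143ms (3)
3. 3214.286ms @ 6 + 1607.143ms (3)
4. 4821.429ms @ 9 + 1607.143ms (3)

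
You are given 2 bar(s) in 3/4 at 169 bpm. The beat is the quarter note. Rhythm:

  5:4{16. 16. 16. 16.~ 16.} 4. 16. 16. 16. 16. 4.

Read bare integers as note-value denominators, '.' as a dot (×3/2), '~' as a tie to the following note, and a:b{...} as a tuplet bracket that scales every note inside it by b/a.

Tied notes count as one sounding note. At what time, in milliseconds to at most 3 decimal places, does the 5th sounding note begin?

note 5 onset = 3/2b = 532.544ms

1. 0.0ms @ 0 + 106.509ms (3/10)
2. 106.509ms @ 3/10 + 106.509ms (3/10)
3. 213.018ms @ 3/5 + 106.509ms (3/10)
4. 319.527ms @ 9/10 + 213.018ms (3/5)
5. 532.544ms @ 3/2 + 532.544ms (3/2)
6. 1065.089ms @ 3 + 133.136ms (3/8)
7. 1198.225ms @ 27/8 + 133.136ms (3/8)
8. 1331.361ms @ 15/4 + 133.136ms (3/8)
9. 1464.497ms @ 33/8 + 133.136ms (3/8)
10. 1597.633ms @ 9/2 + 532.544ms (3/2)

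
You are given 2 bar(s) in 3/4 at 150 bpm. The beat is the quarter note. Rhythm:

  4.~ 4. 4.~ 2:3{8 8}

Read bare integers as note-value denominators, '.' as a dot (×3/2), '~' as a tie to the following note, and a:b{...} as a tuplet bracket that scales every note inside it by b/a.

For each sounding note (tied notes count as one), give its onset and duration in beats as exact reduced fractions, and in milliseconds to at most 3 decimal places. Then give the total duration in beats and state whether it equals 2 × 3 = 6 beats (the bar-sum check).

1) 0.0ms=0b +1200.0ms=3b
2) 1200.0ms=3b +900.0ms=9/4b
3) 2100.0ms=21/4b +300.0ms=3/4b
Σ=6b of 6 (150bpm 3/4) — PASS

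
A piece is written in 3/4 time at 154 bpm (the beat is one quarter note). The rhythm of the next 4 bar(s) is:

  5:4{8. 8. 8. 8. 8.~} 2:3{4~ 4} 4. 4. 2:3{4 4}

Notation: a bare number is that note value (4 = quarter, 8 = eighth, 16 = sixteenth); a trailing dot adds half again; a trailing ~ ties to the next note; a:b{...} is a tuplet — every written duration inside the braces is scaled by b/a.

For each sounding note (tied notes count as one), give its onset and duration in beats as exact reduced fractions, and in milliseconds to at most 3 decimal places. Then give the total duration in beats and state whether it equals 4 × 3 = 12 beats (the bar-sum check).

1) 0.0ms=0b +233.766ms=3/5b
2) 233.766ms=3/5b +233.766ms=3/5b
3) 467.532ms=6/5b +233.766ms=3/5b
4) 701.299ms=9/5b +233.766ms=3/5b
5) 935.065ms=12/5b +1402.597ms=18/5b
6) 2337.662ms=6b +584.416ms=3/2b
7) 2922.078ms=15/2b +584.416ms=3/2b
8) 3506.494ms=9b +584.416ms=3/2b
9) 4090.909ms=21/2b +584.416ms=3/2b
Σ=12b of 12 (154bpm 3/4) — PASS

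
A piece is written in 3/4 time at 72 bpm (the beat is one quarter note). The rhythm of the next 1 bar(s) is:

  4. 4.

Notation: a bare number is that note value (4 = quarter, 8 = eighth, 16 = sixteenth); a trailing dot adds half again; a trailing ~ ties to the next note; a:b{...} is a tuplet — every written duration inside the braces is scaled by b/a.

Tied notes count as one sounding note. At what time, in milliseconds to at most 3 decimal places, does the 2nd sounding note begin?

1. 0.0ms @ 0 + 1250.0ms (3/2)
2. 1250.0ms @ 3/2 + 1250.0ms (3/2)

note 2 onset = 3/2b = 1250.0ms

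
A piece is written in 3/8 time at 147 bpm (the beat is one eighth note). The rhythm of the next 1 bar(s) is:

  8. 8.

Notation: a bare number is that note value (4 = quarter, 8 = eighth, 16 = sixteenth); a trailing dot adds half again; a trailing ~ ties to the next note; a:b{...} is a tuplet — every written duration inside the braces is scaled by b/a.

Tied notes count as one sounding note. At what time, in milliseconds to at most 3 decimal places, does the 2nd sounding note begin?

1. 0.0ms @ 0 + 612.245ms (3/2)
2. 612.245ms @ 3/2 + 612.245ms (3/2)

note 2 onset = 3/2b = 612.245ms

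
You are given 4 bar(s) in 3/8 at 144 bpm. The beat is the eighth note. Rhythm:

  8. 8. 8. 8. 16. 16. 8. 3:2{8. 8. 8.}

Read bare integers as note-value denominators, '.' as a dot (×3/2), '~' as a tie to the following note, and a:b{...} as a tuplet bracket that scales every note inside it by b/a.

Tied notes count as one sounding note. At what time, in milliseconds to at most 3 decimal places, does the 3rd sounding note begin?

1. 0.0ms @ 0 + 625.0ms (3/2)
2. 625.0ms @ 3/2 + 625.0ms (3/2)
3. 1250.0ms @ 3 + 625.0ms (3/2)
4. 1875.0ms @ 9/2 + 625.0ms (3/2)
5. 2500.0ms @ 6 + 312.5ms (3/4)
6. 2812.5ms @ 27/4 + 312.5ms (3/4)
7. 3125.0ms @ 15/2 + 625.0ms (3/2)
8. 3750.0ms @ 9 + 416.667ms (1)
9. 4166.667ms @ 10 + 416.667ms (1)
10. 4583.333ms @ 11 + 416.667ms (1)

note 3 onset = 3b = 1250.0ms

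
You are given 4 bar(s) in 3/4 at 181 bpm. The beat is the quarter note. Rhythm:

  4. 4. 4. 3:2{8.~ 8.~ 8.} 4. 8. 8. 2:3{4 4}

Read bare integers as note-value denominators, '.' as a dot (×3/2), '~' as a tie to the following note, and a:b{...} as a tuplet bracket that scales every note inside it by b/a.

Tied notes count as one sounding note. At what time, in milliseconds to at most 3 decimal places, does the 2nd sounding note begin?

note 2 onset = 3/2b = 497.238ms

1. 0.0ms @ 0 + 497.238ms (3/2)
2. 497.238ms @ 3/2 + 497.238ms (3/2)
3. 994.475ms @ 3 + 497.238ms (3/2)
4. 1491.713ms @ 9/2 + 497.238ms (3/2)
5. 1988.95ms @ 6 + 497.238ms (3/2)
6. 2486.188ms @ 15/2 + 248.619ms (3/4)
7. 2734.807ms @ 33/4 + 248.619ms (3/4)
8. 2983.425ms @ 9 + 497.238ms (3/2)
9. 3480.663ms @ 21/2 + 497.238ms (3/2)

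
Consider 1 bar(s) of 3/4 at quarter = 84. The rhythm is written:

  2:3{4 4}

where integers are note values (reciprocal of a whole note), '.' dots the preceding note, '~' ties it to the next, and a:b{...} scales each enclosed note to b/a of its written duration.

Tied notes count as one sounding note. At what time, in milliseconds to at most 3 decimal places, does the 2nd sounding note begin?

1. 0.0ms @ 0 + 1071.429ms (3/2)
2. 1071.429ms @ 3/2 + 1071.429ms (3/2)

note 2 onset = 3/2b = 1071.429ms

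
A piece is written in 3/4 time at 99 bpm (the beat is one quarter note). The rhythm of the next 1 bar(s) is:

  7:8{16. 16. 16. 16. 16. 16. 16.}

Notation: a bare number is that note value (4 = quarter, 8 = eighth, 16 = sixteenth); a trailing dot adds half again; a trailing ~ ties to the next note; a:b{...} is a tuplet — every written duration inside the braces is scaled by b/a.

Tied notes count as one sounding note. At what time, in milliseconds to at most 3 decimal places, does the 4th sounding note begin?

1. 0.0ms @ 0 + 259.74ms (3/7)
2. 259.74ms @ 3/7 + 259.74ms (3/7)
3. 519.481ms @ 6/7 + 259.74ms (3/7)
4. 779.221ms @ 9/7 + 259.74ms (3/7)
5. 1038.961ms @ 12/7 + 259.74ms (3/7)
6. 1298.701ms @ 15/7 + 259.74ms (3/7)
7. 1558.442ms @ 18/7 + 259.74ms (3/7)

note 4 onset = 9/7b = 779.221ms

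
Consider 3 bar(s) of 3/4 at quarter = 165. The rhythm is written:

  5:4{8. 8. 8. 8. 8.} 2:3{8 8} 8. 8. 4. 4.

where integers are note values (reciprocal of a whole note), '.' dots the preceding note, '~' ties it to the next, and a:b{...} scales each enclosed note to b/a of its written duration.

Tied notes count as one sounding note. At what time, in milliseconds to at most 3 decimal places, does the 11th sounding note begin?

note 11 onset = 15/2b = 2727.273ms

1. 0.0ms @ 0 + 218.182ms (3/5)
2. 218.182ms @ 3/5 + 218.182ms (3/5)
3. 436.364ms @ 6/5 + 218.182ms (3/5)
4. 654.545ms @ 9/5 + 218.182ms (3/5)
5. 872.727ms @ 12/5 + 218.182ms (3/5)
6. 1090.909ms @ 3 + 272.727ms (3/4)
7. 1363.636ms @ 15/4 + 272.727ms (3/4)
8. 1636.364ms @ 9/2 + 272.727ms (3/4)
9. 1909.091ms @ 21/4 + 272.727ms (3/4)
10. 2181.818ms @ 6 + 545.455ms (3/2)
11. 2727.273ms @ 15/2 + 545.455ms (3/2)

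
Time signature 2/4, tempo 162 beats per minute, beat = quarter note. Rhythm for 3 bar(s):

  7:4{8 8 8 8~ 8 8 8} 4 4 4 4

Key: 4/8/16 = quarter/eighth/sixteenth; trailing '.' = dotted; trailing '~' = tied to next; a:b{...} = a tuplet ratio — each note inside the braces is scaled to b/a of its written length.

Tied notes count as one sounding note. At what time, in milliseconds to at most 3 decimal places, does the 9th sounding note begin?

1. 0.0ms @ 0 + 105.82ms (2/7)
2. 105.82ms @ 2/7 + 105.82ms (2/7)
3. 211.64ms @ 4/7 + 105.82ms (2/7)
4. 317.46ms @ 6/7 + 211.64ms (4/7)
5. 529.101ms @ 10/7 + 105.82ms (2/7)
6. 634.921ms @ 12/7 + 105.82ms (2/7)
7. 740.741ms @ 2 + 370.37ms (1)
8. 1111.111ms @ 3 + 370.37ms (1)
9. 1481.481ms @ 4 + 370.37ms (1)
10. 1851.852ms @ 5 + 370.37ms (1)

note 9 onset = 4b = 1481.481ms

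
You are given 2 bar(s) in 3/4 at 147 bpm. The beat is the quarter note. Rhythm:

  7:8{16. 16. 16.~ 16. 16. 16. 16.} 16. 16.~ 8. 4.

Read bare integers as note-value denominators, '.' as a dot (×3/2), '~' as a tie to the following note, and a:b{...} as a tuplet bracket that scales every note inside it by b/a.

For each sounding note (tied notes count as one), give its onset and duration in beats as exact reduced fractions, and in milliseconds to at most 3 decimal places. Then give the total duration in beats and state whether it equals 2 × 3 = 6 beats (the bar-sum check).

1) 0.0ms=0b +174.927ms=3/7b
2) 174.927ms=3/7b +174.927ms=3/7b
3) 349.854ms=6/7b +349.854ms=6/7b
4) 699.708ms=12/7b +174.927ms=3/7b
5) 874.636ms=15/7b +174.927ms=3/7b
6) 1049.563ms=18/7b +174.927ms=3/7b
7) 1224.49ms=3b +153.061ms=3/8b
8) 1377.551ms=27/8b +459.184ms=9/8b
9) 1836.735ms=9/2b +612.245ms=3/2b
Σ=6b of 6 (147bpm 3/4) — PASS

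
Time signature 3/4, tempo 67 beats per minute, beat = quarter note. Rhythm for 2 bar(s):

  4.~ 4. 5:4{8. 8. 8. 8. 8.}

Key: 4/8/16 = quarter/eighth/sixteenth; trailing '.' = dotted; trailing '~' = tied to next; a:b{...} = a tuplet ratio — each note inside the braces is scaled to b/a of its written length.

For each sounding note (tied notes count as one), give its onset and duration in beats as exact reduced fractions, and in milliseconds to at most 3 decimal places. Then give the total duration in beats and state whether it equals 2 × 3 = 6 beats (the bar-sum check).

1) 0.0ms=0b +2686.567ms=3b
2) 2686.567ms=3b +537.313ms=3/5b
3) 3223.881ms=18/5b +537.313ms=3/5b
4) 3761.194ms=21/5b +537.313ms=3/5b
5) 4298.507ms=24/5b +537.313ms=3/5b
6) 4835.821ms=27/5b +537.313ms=3/5b
Σ=6b of 6 (67bpm 3/4) — PASS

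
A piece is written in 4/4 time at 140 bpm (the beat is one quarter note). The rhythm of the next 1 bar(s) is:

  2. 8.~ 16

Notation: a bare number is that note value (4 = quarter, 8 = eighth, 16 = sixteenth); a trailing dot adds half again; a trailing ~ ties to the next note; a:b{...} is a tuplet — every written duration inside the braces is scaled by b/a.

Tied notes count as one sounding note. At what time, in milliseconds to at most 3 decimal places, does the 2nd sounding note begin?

1. 0.0ms @ 0 + 1285.714ms (3)
2. 1285.714ms @ 3 + 428.571ms (1)

note 2 onset = 3b = 1285.714ms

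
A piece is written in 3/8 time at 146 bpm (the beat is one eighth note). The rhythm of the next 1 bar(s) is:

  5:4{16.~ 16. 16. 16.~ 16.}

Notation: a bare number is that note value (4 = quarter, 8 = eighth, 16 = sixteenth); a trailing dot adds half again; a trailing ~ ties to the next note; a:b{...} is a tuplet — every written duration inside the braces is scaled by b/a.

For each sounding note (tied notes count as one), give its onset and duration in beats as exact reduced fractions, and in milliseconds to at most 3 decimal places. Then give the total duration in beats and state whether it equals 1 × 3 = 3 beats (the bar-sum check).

1) 0.0ms=0b +493.151ms=6/5b
2) 493.151ms=6/5b +246.575ms=3/5b
3) 739.726ms=9/5b +493.151ms=6/5b
Σ=3b of 3 (146bpm 3/8) — PASS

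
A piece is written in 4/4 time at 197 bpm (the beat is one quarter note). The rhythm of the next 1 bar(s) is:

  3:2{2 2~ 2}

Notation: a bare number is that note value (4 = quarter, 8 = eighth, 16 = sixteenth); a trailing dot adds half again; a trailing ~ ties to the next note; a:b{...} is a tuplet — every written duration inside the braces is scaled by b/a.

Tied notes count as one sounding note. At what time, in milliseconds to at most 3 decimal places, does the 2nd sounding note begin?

1. 0.0ms @ 0 + 406.091ms (4/3)
2. 406.091ms @ 4/3 + 812.183ms (8/3)

note 2 onset = 4/3b = 406.091ms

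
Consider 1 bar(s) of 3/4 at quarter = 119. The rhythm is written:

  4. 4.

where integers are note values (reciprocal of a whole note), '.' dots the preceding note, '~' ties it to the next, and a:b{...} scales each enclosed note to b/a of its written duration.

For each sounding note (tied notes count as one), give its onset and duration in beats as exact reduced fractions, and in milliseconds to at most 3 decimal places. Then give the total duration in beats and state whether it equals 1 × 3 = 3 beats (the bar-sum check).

1) 0.0ms=0b +756.303ms=3/2b
2) 756.303ms=3/2b +756.303ms=3/2b
Σ=3b of 3 (119bpm 3/4) — PASS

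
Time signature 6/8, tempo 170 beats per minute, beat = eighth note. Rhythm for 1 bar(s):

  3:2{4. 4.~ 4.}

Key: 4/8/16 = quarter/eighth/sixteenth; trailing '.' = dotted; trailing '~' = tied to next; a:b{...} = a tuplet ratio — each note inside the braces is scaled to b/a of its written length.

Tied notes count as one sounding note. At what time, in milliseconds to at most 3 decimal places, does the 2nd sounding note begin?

1. 0.0ms @ 0 + 705.882ms (2)
2. 705.882ms @ 2 + 1411.765ms (4)

note 2 onset = 2b = 705.882ms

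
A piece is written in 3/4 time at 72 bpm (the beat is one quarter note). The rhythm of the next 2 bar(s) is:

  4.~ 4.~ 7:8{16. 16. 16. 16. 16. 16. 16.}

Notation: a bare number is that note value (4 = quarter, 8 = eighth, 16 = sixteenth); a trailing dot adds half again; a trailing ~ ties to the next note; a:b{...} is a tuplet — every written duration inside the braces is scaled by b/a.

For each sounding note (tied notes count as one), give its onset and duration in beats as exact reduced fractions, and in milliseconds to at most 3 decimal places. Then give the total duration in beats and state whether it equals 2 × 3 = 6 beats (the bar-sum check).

1) 0.0ms=0b +2857.143ms=24/7b
2) 2857.143ms=24/7b +357.143ms=3/7b
3) 3214.286ms=27/7b +357.143ms=3/7b
4) 3571.429ms=30/7b +357.143ms=3/7b
5) 3928.571ms=33/7b +357.143ms=3/7b
6) 4285.714ms=36/7b +357.143ms=3/7b
7) 4642.857ms=39/7b +357.143ms=3/7b
Σ=6b of 6 (72bpm 3/4) — PASS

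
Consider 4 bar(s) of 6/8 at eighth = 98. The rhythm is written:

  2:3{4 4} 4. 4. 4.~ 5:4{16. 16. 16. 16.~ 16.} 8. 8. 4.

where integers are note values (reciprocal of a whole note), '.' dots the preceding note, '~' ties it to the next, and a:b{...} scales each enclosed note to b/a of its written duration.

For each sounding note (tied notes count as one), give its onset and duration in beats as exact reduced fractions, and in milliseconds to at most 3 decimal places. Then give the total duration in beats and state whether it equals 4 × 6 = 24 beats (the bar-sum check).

1) 0.0ms=0b +1836.735ms=3b
2) 1836.735ms=3b +1836.735ms=3b
3) 3673.469ms=6b +1836.735ms=3b
4) 5510.204ms=9b +1836.735ms=3b
5) 7346.939ms=12b +2204.082ms=18/5b
6) 9551.02ms=78/5b +367.347ms=3/5b
7) 9918.367ms=81/5b +367.347ms=3/5b
8) 10285.714ms=84/5b +734.694ms=6/5b
9) 11020.408ms=18b +918.367ms=3/2b
10) 11938.776ms=39/2b +918.367ms=3/2b
11) 12857.143ms=21b +1836.735ms=3b
Σ=24b of 24 (98bpm 6/8) — PASS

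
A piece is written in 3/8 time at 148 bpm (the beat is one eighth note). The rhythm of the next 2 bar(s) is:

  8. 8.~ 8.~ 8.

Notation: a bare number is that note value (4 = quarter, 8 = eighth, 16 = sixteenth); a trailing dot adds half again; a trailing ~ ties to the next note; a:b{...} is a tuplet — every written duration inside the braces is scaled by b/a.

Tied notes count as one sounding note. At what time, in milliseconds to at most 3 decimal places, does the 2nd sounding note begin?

1. 0.0ms @ 0 + 608.108ms (3/2)
2. 608.108ms @ 3/2 + 1824.324ms (9/2)

note 2 onset = 3/2b = 608.108ms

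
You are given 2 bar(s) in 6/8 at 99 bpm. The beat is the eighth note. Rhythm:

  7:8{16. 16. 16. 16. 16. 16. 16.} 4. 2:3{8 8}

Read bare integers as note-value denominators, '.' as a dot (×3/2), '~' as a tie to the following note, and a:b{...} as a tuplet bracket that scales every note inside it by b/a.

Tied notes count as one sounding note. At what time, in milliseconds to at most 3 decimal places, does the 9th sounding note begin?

1. 0.0ms @ 0 + 519.481ms (6/7)
2. 519.481ms @ 6/7 + 519.481ms (6/7)
3. 1038.961ms @ 12/7 + 519.481ms (6/7)
4. 1558.442ms @ 18/7 + 519.481ms (6/7)
5. 2077.922ms @ 24/7 + 519.481ms (6/7)
6. 2597.403ms @ 30/7 + 519.481ms (6/7)
7. 3116.883ms @ 36/7 + 519.481ms (6/7)
8. 3636.364ms @ 6 + 1818.182ms (3)
9. 5454.545ms @ 9 + 909.091ms (3/2)
10. 6363.636ms @ 21/2 + 909.091ms (3/2)

note 9 onset = 9b = 5454.545ms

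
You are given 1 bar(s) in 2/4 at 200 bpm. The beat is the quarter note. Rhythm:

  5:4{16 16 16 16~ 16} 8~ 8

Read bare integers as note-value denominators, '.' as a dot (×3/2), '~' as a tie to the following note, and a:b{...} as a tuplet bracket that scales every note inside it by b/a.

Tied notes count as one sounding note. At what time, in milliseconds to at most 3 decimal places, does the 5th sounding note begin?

note 5 onset = 1b = 300.0ms

1. 0.0ms @ 0 + 60.0ms (1/5)
2. 60.0ms @ 1/5 + 60.0ms (1/5)
3. 120.0ms @ 2/5 + 60.0ms (1/5)
4. 180.0ms @ 3/5 + 120.0ms (2/5)
5. 300.0ms @ 1 + 300.0ms (1)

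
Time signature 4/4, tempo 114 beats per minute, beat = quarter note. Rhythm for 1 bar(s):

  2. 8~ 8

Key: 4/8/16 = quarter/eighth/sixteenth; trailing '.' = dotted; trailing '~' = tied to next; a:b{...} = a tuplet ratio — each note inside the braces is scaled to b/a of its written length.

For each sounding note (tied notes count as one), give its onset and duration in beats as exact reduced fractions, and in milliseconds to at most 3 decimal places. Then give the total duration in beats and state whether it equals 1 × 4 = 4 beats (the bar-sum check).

1) 0.0ms=0b +1578.947ms=3b
2) 1578.947ms=3b +526.316ms=1b
Σ=4b of 4 (114bpm 4/4) — PASS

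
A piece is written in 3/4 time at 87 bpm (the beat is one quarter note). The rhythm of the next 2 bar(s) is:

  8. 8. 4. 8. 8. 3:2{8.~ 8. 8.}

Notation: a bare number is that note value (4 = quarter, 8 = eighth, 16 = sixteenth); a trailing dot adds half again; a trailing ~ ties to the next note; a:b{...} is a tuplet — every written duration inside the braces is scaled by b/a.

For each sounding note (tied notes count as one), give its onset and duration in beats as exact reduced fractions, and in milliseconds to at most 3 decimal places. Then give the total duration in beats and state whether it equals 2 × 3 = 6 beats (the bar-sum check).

1) 0.0ms=0b +517.241ms=3/4b
2) 517.241ms=3/4b +517.241ms=3/4b
3) 1034.483ms=3/2b +1034.483ms=3/2b
4) 2068.966ms=3b +517.241ms=3/4b
5) 2586.207ms=15/4b +517.241ms=3/4b
6) 3103.448ms=9/2b +689.655ms=1b
7) 3793.103ms=11/2b +344.828ms=1/2b
Σ=6b of 6 (87bpm 3/4) — PASS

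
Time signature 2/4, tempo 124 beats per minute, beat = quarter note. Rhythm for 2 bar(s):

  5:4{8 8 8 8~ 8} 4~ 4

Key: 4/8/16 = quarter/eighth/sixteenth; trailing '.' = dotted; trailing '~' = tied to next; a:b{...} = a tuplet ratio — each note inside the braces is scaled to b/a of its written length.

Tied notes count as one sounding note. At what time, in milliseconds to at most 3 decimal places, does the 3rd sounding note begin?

note 3 onset = 4/5b = 387.097ms

1. 0.0ms @ 0 + 193.548ms (2/5)
2. 193.548ms @ 2/5 + 193.548ms (2/5)
3. 387.097ms @ 4/5 + 193.548ms (2/5)
4. 580.645ms @ 6/5 + 387.097ms (4/5)
5. 967.742ms @ 2 + 967.742ms (2)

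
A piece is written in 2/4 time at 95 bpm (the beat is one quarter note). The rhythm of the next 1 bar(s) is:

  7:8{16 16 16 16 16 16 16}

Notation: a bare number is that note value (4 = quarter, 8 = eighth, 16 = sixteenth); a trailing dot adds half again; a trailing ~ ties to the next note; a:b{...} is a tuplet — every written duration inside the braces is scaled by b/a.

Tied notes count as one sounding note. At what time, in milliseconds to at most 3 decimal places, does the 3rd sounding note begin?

1. 0.0ms @ 0 + 180.451ms (2/7)
2. 180.451ms @ 2/7 + 180.451ms (2/7)
3. 360.902ms @ 4/7 + 180.451ms (2/7)
4. 541.353ms @ 6/7 + 180.451ms (2/7)
5. 721.805ms @ 8/7 + 180.451ms (2/7)
6. 902.256ms @ 10/7 + 180.451ms (2/7)
7. 1082.707ms @ 12/7 + 180.451ms (2/7)

note 3 onset = 4/7b = 360.902ms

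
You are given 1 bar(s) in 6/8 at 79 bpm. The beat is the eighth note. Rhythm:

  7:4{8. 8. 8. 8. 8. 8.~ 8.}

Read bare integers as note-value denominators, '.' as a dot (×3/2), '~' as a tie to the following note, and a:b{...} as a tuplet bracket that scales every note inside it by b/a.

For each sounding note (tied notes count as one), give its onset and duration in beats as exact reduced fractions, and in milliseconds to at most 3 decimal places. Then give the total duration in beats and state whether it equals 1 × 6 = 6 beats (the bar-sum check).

1) 0.0ms=0b +650.995ms=6/7b
2) 650.995ms=6/7b +650.995ms=6/7b
3) 1301.989ms=12/7b +650.995ms=6/7b
4) 1952.984ms=18/7b +650.995ms=6/7b
5) 2603.978ms=24/7b +650.995ms=6/7b
6) 3254.973ms=30/7b +1301.989ms=12/7b
Σ=6b of 6 (79bpm 6/8) — PASS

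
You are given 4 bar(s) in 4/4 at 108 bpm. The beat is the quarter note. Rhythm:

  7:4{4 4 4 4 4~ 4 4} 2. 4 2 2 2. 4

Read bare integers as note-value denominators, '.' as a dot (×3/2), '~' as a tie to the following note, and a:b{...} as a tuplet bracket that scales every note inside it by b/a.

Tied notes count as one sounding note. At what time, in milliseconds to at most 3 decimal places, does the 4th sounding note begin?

note 4 onset = 12/7b = 952.381ms

1. 0.0ms @ 0 + 317.46ms (4/7)
2. 317.46ms @ 4/7 + 317.46ms (4/7)
3. 634.921ms @ 8/7 + 317.46ms (4/7)
4. 952.381ms @ 12/7 + 317.46ms (4/7)
5. 1269.841ms @ 16/7 + 634.921ms (8/7)
6. 1904.762ms @ 24/7 + 317.46ms (4/7)
7. 2222.222ms @ 4 + 1666.667ms (3)
8. 3888.889ms @ 7 + 555.556ms (1)
9. 4444.444ms @ 8 + 1111.111ms (2)
10. 5555.556ms @ 10 + 1111.111ms (2)
11. 6666.667ms @ 12 + 1666.667ms (3)
12. 8333.333ms @ 15 + 555.556ms (1)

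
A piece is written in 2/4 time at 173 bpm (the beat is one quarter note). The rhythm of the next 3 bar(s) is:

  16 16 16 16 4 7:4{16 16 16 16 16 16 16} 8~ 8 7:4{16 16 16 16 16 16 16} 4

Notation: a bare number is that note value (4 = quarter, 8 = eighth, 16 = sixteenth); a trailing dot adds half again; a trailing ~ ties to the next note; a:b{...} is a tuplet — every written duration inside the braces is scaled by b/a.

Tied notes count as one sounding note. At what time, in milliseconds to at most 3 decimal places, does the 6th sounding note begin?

1. 0.0ms @ 0 + 86.705ms (1/4)
2. 86.705ms @ 1/4 + 86.705ms (1/4)
3. 173.41ms @ 1/2 + 86.705ms (1/4)
4. 260.116ms @ 3/4 + 86.705ms (1/4)
5. 346.821ms @ 1 + 346.821ms (1)
6. 693.642ms @ 2 + 49.546ms (1/7)
7. 743.187ms @ 15/7 + 49.546ms (1/7)
8. 792.733ms @ 16/7 + 49.546ms (1/7)
9. 842.279ms @ 17/7 + 49.546ms (1/7)
10. 891.825ms @ 18/7 + 49.546ms (1/7)
11. 941.371ms @ 19/7 + 49.546ms (1/7)
12. 990.917ms @ 20/7 + 49.546ms (1/7)
13. 1040.462ms @ 3 + 346.821ms (1)
14. 1387.283ms @ 4 + 49.546ms (1/7)
15. 1436.829ms @ 29/7 + 49.546ms (1/7)
16. 1486.375ms @ 30/7 + 49.546ms (1/7)
17. 1535.921ms @ 31/7 + 49.546ms (1/7)
18. 1585.467ms @ 32/7 + 49.546ms (1/7)
19. 1635.012ms @ 33/7 + 49.546ms (1/7)
20. 1684.558ms @ 34/7 + 49.546ms (1/7)
21. 1734.104ms @ 5 + 346.821ms (1)

note 6 onset = 2b = 693.642ms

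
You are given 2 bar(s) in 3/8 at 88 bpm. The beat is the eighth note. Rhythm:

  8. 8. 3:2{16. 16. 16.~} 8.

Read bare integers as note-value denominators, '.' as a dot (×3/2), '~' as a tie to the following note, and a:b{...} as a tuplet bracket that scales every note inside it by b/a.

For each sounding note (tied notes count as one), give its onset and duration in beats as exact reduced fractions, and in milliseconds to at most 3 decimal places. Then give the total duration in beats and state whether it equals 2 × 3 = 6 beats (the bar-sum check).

1) 0.0ms=0b +1022.727ms=3/2b
2) 1022.727ms=3/2b +1022.727ms=3/2b
3) 2045.455ms=3b +340.909ms=1/2b
4) 2386.364ms=7/2b +340.909ms=1/2b
5) 2727.273ms=4b +1363.636ms=2b
Σ=6b of 6 (88bpm 3/8) — PASS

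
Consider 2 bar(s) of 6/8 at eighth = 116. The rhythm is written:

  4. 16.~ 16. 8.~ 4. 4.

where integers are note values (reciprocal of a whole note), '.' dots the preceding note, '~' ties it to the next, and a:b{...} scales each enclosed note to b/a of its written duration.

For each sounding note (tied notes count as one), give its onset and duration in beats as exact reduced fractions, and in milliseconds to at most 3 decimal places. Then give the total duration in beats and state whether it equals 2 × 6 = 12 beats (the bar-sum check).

1) 0.0ms=0b +1551.724ms=3b
2) 1551.724ms=3b +775.862ms=3/2b
3) 2327.586ms=9/2b +2327.586ms=9/2b
4) 4655.172ms=9b +1551.724ms=3b
Σ=12b of 12 (116bpm 6/8) — PASS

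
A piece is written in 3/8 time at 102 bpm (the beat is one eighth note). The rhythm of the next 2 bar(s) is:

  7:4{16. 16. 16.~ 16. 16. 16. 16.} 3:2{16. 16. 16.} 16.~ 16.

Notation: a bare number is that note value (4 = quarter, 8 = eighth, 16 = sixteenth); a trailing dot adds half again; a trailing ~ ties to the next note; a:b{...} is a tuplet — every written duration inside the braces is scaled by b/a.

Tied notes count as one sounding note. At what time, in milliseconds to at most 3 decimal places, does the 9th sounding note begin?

1. 0.0ms @ 0 + 252.101ms (3/7)
2. 252.101ms @ 3/7 + 252.101ms (3/7)
3. 504.202ms @ 6/7 + 504.202ms (6/7)
4. 1008.403ms @ 12/7 + 252.101ms (3/7)
5. 1260.504ms @ 15/7 + 252.101ms (3/7)
6. 1512.605ms @ 18/7 + 252.101ms (3/7)
7. 1764.706ms @ 3 + 294.118ms (1/2)
8. 2058.824ms @ 7/2 + 294.118ms (1/2)
9. 2352.941ms @ 4 + 294.118ms (1/2)
10. 2647.059ms @ 9/2 + 882.353ms (3/2)

note 9 onset = 4b = 2352.941ms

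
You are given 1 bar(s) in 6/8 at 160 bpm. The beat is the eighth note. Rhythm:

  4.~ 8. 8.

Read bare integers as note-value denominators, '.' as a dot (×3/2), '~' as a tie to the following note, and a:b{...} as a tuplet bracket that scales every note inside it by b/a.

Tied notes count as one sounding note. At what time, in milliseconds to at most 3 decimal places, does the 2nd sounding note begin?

note 2 onset = 9/2b = 1687.5ms

1. 0.0ms @ 0 + 1687.5ms (9/2)
2. 1687.5ms @ 9/2 + 562.5ms (3/2)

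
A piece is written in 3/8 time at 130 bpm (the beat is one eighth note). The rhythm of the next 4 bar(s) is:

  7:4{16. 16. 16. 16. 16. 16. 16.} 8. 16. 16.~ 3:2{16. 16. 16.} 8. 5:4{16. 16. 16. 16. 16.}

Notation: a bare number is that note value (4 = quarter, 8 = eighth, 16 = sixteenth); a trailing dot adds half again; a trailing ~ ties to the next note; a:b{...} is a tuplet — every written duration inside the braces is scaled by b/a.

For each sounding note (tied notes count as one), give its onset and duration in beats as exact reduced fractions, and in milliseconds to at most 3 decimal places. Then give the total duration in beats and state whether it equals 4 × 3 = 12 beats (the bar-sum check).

1) 0.0ms=0b +197.802ms=3/7b
2) 197.802ms=3/7b +197.802ms=3/7b
3) 395.604ms=6/7b +197.802ms=3/7b
4) 593.407ms=9/7b +197.802ms=3/7b
5) 791.209ms=12/7b +197.802ms=3/7b
6) 989.011ms=15/7b +197.802ms=3/7b
7) 1186.813ms=18/7b +197.802ms=3/7b
8) 1384.615ms=3b +692.308ms=3/2b
9) 2076.923ms=9/2b +346.154ms=3/4b
10) 2423.077ms=21/4b +576.923ms=5/4b
11) 3000.0ms=13/2b +230.769ms=1/2b
12) 3230.769ms=7b +230.769ms=1/2b
13) 3461.538ms=15/2b +692.308ms=3/2b
14) 4153.846ms=9b +276.923ms=3/5b
15) 4430.769ms=48/5b +276.923ms=3/5b
16) 4707.692ms=51/5b +276.923ms=3/5b
17) 4984.615ms=54/5b +276.923ms=3/5b
18) 5261.538ms=57/5b +276.923ms=3/5b
Σ=12b of 12 (130bpm 3/8) — PASS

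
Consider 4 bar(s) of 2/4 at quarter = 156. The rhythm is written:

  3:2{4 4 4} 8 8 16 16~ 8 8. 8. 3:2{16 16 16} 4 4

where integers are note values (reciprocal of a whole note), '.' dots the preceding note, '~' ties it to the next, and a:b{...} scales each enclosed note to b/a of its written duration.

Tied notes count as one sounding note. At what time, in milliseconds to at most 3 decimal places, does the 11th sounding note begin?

1. 0.0ms @ 0 + 256.41ms (2/3)
2. 256.41ms @ 2/3 + 256.41ms (2/3)
3. 512.821ms @ 4/3 + 256.41ms (2/3)
4. 769.231ms @ 2 + 192.308ms (1/2)
5. 961.538ms @ 5/2 + 192.308ms (1/2)
6. 1153.846ms @ 3 + 96.154ms (1/4)
7. 1250.0ms @ 13/4 + 288.462ms (3/4)
8. 1538.462ms @ 4 + 288.462ms (3/4)
9. 1826.923ms @ 19/4 + 288.462ms (3/4)
10. 2115.385ms @ 11/2 + 64.103ms (1/6)
11. 2179.487ms @ 17/3 + 64.103ms (1/6)
12. 2243.59ms @ 35/6 + 64.103ms (1/6)
13. 2307.692ms @ 6 + 384.615ms (1)
14. 2692.308ms @ 7 + 384.615ms (1)

note 11 onset = 17/3b = 2179.487ms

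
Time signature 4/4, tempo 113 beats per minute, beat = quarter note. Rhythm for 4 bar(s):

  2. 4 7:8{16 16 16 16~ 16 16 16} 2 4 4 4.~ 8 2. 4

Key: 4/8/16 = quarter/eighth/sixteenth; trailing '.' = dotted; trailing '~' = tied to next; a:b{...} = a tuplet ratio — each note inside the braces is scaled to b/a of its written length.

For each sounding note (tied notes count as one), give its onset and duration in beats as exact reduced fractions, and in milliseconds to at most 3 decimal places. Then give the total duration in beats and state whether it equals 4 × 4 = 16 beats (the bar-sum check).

1) 0.0ms=0b +1592.92ms=3b
2) 1592.92ms=3b +530.973ms=1b
3) 2123.894ms=4b +151.707ms=2/7b
4) 2275.601ms=30/7b +151.707ms=2/7b
5) 2427.307ms=32/7b +151.707ms=2/7b
6) 2579.014ms=34/7b +303.413ms=4/7b
7) 2882.427ms=38/7b +151.707ms=2/7b
8) 3034.134ms=40/7b +151.707ms=2/7b
9) 3185.841ms=6b +1061.947ms=2b
10) 4247.788ms=8b +530.973ms=1b
11) 4778.761ms=9b +530.973ms=1b
12) 5309.735ms=10b +1061.947ms=2b
13) 6371.681ms=12b +1592.92ms=3b
14) 7964.602ms=15b +530.973ms=1b
Σ=16b of 16 (113bpm 4/4) — PASS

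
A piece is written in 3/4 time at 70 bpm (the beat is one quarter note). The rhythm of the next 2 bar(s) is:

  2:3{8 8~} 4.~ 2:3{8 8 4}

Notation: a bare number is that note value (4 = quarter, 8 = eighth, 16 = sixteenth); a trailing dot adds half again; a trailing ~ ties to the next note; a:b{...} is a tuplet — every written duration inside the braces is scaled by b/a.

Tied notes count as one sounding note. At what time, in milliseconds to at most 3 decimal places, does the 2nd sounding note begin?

note 2 onset = 3/4b = 642.857ms

1. 0.0ms @ 0 + 642.857ms (3/4)
2. 642.857ms @ 3/4 + 2571.429ms (3)
3. 3214.286ms @ 15/4 + 642.857ms (3/4)
4. 3857.143ms @ 9/2 + 1285.714ms (3/2)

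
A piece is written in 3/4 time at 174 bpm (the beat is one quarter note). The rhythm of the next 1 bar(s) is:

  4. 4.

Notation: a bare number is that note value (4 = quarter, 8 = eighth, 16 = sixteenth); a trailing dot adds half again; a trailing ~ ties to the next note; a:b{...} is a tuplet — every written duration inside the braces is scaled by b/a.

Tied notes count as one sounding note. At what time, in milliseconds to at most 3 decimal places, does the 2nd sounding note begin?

note 2 onset = 3/2b = 517.241ms

1. 0.0ms @ 0 + 517.241ms (3/2)
2. 517.241ms @ 3/2 + 517.241ms (3/2)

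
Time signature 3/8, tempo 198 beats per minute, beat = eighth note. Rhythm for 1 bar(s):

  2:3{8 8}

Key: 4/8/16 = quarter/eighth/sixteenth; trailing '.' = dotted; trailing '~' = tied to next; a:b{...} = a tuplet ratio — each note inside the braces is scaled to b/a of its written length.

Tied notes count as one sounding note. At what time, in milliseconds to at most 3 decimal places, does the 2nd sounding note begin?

note 2 onset = 3/2b = 454.545ms

1. 0.0ms @ 0 + 454.545ms (3/2)
2. 454.545ms @ 3/2 + 454.545ms (3/2)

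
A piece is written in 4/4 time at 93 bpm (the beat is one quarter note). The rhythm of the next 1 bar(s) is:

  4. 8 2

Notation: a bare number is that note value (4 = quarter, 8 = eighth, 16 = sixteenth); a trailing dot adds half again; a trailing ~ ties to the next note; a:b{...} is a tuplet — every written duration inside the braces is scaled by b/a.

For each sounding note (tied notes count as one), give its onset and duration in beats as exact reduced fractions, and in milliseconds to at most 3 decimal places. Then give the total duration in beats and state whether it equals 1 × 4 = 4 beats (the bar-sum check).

1) 0.0ms=0b +967.742ms=3/2b
2) 967.742ms=3/2b +322.581ms=1/2b
3) 1290.323ms=2b +1290.323ms=2b
Σ=4b of 4 (93bpm 4/4) — PASS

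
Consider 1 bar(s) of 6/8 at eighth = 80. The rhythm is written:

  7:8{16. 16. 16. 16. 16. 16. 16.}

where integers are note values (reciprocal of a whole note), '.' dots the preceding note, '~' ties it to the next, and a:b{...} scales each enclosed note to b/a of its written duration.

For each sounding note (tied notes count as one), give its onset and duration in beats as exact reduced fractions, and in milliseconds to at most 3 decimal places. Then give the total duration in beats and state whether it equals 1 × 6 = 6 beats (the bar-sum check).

1) 0.0ms=0b +642.857ms=6/7b
2) 642.857ms=6/7b +642.857ms=6/7b
3) 1285.714ms=12/7b +642.857ms=6/7b
4) 1928.571ms=18/7b +642.857ms=6/7b
5) 2571.429ms=24/7b +642.857ms=6/7b
6) 3214.286ms=30/7b +642.857ms=6/7b
7) 3857.143ms=36/7b +642.857ms=6/7b
Σ=6b of 6 (80bpm 6/8) — PASS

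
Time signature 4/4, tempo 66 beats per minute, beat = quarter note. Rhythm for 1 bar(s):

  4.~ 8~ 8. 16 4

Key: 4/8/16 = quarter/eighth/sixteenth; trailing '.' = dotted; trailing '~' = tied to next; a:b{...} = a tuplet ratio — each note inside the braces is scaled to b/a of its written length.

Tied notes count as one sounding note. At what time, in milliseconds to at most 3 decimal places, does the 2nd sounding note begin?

1. 0.0ms @ 0 + 2500.0ms (11/4)
2. 2500.0ms @ 11/4 + 227.273ms (1/4)
3. 2727.273ms @ 3 + 909.091ms (1)

note 2 onset = 11/4b = 2500.0ms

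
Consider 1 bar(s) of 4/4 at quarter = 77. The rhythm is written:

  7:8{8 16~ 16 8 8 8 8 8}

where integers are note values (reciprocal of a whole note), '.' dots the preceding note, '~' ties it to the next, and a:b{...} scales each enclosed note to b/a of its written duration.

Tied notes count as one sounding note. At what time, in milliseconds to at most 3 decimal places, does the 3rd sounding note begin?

1. 0.0ms @ 0 + 445.269ms (4/7)
2. 445.269ms @ 4/7 + 445.269ms (4/7)
3. 890.538ms @ 8/7 + 445.269ms (4/7)
4. 1335.807ms @ 12/7 + 445.269ms (4/7)
5. 1781.076ms @ 16/7 + 445.269ms (4/7)
6. 2226.345ms @ 20/7 + 445.269ms (4/7)
7. 2671.614ms @ 24/7 + 445.269ms (4/7)

note 3 onset = 8/7b = 890.538ms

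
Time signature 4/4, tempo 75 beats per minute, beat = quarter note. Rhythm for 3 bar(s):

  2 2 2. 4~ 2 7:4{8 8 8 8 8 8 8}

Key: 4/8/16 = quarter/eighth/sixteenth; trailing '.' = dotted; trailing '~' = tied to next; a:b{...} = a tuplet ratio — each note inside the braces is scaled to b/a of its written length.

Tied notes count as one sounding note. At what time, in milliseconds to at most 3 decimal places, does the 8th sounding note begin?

1. 0.0ms @ 0 + 1600.0ms (2)
2. 1600.0ms @ 2 + 1600.0ms (2)
3. 3200.0ms @ 4 + 2400.0ms (3)
4. 5600.0ms @ 7 + 2400.0ms (3)
5. 8000.0ms @ 10 + 228.571ms (2/7)
6. 8228.571ms @ 72/7 + 228.571ms (2/7)
7. 8457.143ms @ 74/7 + 228.571ms (2/7)
8. 8685.714ms @ 76/7 + 228.571ms (2/7)
9. 8914.286ms @ 78/7 + 228.571ms (2/7)
10. 9142.857ms @ 80/7 + 228.571ms (2/7)
11. 9371.429ms @ 82/7 + 228.571ms (2/7)

note 8 onset = 76/7b = 8685.714ms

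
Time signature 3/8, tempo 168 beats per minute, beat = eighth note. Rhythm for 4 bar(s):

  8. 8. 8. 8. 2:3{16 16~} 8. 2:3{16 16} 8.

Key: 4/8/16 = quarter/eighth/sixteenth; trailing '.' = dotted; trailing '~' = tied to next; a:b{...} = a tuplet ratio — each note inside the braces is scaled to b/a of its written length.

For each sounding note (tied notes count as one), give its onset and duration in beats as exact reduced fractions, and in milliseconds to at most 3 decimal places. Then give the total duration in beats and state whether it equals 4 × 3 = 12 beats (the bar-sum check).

1) 0.0ms=0b +535.714ms=3/2b
2) 535.714ms=3/2b +535.714ms=3/2b
3) 1071.429ms=3b +535.714ms=3/2b
4) 1607.143ms=9/2b +535.714ms=3/2b
5) 2142.857ms=6b +267.857ms=3/4b
6) 2410.714ms=27/4b +803.571ms=9/4b
7) 3214.286ms=9b +267.857ms=3/4b
8) 3482.143ms=39/4b +267.857ms=3/4b
9) 3750.0ms=21/2b +535.714ms=3/2b
Σ=12b of 12 (168bpm 3/8) — PASS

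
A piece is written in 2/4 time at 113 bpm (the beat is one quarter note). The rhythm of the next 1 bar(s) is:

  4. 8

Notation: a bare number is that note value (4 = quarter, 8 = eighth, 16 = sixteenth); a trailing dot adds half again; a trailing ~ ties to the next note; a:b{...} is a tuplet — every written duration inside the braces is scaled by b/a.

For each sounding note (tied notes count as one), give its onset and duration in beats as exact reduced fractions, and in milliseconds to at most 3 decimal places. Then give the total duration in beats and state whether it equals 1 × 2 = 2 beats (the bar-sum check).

1) 0.0ms=0b +796.46ms=3/2b
2) 796.46ms=3/2b +265.487ms=1/2b
Σ=2b of 2 (113bpm 2/4) — PASS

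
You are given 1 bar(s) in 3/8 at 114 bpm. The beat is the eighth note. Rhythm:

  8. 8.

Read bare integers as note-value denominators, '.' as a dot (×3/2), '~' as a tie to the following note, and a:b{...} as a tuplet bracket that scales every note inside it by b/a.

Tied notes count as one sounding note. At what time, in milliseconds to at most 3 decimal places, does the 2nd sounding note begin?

note 2 onset = 3/2b = 789.474ms

1. 0.0ms @ 0 + 789.474ms (3/2)
2. 789.474ms @ 3/2 + 789.474ms (3/2)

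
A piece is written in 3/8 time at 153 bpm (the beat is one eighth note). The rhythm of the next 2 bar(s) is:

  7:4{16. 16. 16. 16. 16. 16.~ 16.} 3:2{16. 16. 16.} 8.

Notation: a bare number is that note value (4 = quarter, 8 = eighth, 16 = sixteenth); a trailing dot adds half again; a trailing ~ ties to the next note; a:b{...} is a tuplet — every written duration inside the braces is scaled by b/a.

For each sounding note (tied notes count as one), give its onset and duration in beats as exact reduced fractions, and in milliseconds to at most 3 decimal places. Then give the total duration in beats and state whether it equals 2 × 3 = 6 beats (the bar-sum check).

1) 0.0ms=0b +168.067ms=3/7b
2) 168.067ms=3/7b +168.067ms=3/7b
3) 336.134ms=6/7b +168.067ms=3/7b
4) 504.202ms=9/7b +168.067ms=3/7b
5) 672.269ms=12/7b +168.067ms=3/7b
6) 840.336ms=15/7b +336.134ms=6/7b
7) 1176.471ms=3b +196.078ms=1/2b
8) 1372.549ms=7/2b +196.078ms=1/2b
9) 1568.627ms=4b +196.078ms=1/2b
10) 1764.706ms=9/2b +588.235ms=3/2b
Σ=6b of 6 (153bpm 3/8) — PASS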